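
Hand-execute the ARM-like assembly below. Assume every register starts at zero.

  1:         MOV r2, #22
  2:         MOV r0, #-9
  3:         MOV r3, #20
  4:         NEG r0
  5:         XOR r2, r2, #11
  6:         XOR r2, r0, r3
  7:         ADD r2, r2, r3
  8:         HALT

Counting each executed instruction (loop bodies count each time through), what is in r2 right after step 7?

49

r2=22
r0=-9
r3=20
r0=-(-9)=9
r2=22^11=29
r2=9^20=29
r2=29+20=49
After step 7: r2 = 49.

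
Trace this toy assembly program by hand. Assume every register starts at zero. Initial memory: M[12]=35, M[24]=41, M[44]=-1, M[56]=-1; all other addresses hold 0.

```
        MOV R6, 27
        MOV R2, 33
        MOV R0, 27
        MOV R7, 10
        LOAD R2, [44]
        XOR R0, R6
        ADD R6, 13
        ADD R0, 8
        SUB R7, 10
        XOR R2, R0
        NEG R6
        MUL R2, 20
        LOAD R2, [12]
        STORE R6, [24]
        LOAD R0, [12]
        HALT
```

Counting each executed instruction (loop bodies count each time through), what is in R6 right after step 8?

after MOV R6, 27: R6=27
after MOV R2, 33: R2=33
after MOV R0, 27: R0=27
after MOV R7, 10: R7=10
after LOAD R2, [44]: R2=M[44]=-1
after XOR R0, R6: R0=27^27=0
after ADD R6, 13: R6=27+13=40
after ADD R0, 8: R0=0+8=8
After step 8: R6 = 40.

40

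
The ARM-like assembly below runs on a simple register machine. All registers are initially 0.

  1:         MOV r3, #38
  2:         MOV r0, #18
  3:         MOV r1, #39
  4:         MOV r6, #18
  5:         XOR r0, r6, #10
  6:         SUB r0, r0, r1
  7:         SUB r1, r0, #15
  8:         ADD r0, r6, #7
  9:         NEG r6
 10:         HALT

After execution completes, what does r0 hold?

25

r3=38
r0=18
r1=39
r6=18
r0=18^10=24
r0=24-39=-15
r1=(-15)-15=-30
r0=18+7=25
r6=-(18)=-18
halt.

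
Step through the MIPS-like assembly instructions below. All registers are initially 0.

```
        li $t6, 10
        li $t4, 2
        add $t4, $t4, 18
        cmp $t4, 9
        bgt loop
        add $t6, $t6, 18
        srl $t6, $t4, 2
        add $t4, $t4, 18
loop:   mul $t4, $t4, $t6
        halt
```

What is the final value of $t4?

200

$t6=10
$t4=2
$t4=2+18=20
cmp $t4, 9  (cmp 20,9)
bgt loop: taken
$t4=20*10=200
halt.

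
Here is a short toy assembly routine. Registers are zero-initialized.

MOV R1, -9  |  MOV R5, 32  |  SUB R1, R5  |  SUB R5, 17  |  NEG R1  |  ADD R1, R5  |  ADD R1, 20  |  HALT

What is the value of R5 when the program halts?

15

after MOV R1, -9: R1=-9
after MOV R5, 32: R5=32
after SUB R1, R5: R1=(-9)-32=-41
after SUB R5, 17: R5=32-17=15
after NEG R1: R1=-(-41)=41
after ADD R1, R5: R1=41+15=56
after ADD R1, 20: R1=56+20=76
halt.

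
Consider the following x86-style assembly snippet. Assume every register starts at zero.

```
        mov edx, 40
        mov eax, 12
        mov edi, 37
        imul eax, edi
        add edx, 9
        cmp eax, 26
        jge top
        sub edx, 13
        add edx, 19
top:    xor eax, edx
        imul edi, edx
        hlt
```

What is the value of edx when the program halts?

after mov edx, 40: edx=40
after mov eax, 12: eax=12
after mov edi, 37: edi=37
after imul eax, edi: eax=12*37=444
after add edx, 9: edx=40+9=49
cmp eax, 26  (cmp 444,26)
jge top: taken
after xor eax, edx: eax=444^49=397
after imul edi, edx: edi=37*49=1813
halt.

49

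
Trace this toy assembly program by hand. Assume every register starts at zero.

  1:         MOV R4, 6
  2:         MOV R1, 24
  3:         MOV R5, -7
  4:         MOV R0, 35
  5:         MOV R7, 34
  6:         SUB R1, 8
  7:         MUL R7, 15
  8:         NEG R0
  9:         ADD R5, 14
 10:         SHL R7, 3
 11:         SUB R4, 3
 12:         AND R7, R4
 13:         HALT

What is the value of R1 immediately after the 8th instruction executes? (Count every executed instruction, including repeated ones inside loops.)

R4=6
R1=24
R5=-7
R0=35
R7=34
R1=24-8=16
R7=34*15=510
R0=-(35)=-35
After step 8: R1 = 16.

16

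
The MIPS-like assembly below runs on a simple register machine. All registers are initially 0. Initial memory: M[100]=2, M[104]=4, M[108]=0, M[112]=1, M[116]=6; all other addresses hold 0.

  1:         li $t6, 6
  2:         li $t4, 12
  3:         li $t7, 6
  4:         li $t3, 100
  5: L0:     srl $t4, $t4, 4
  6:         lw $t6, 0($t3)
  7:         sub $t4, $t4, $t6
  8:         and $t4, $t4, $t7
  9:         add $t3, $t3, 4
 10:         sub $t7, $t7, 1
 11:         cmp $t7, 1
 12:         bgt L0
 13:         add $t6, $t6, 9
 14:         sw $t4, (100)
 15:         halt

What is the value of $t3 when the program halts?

120

after li $t6, 6: $t6=6
after li $t4, 12: $t4=12
after li $t7, 6: $t7=6
after li $t3, 100: $t3=100
after srl $t4, $t4, 4: $t4=12>>4=0
after lw $t6, 0($t3): $t6=M[100]=2
after sub $t4, $t4, $t6: $t4=0-2=-2
after and $t4, $t4, $t7: $t4=(-2)&6=6
after add $t3, $t3, 4: $t3=100+4=104
after sub $t7, $t7, 1: $t7=6-1=5
cmp $t7, 1  (cmp 5,1)
bgt L0: taken
after srl $t4, $t4, 4: $t4=6>>4=0
after lw $t6, 0($t3): $t6=M[104]=4
after sub $t4, $t4, $t6: $t4=0-4=-4
after and $t4, $t4, $t7: $t4=(-4)&5=4
after add $t3, $t3, 4: $t3=104+4=108
after sub $t7, $t7, 1: $t7=5-1=4
cmp $t7, 1  (cmp 4,1)
bgt L0: taken
after srl $t4, $t4, 4: $t4=4>>4=0
after lw $t6, 0($t3): $t6=M[108]=0
after sub $t4, $t4, $t6: $t4=0-0=0
after and $t4, $t4, $t7: $t4=0&4=0
after add $t3, $t3, 4: $t3=108+4=112
after sub $t7, $t7, 1: $t7=4-1=3
cmp $t7, 1  (cmp 3,1)
bgt L0: taken
after srl $t4, $t4, 4: $t4=0>>4=0
after lw $t6, 0($t3): $t6=M[112]=1
after sub $t4, $t4, $t6: $t4=0-1=-1
after and $t4, $t4, $t7: $t4=(-1)&3=3
after add $t3, $t3, 4: $t3=112+4=116
after sub $t7, $t7, 1: $t7=3-1=2
cmp $t7, 1  (cmp 2,1)
bgt L0: taken
after srl $t4, $t4, 4: $t4=3>>4=0
after lw $t6, 0($t3): $t6=M[116]=6
after sub $t4, $t4, $t6: $t4=0-6=-6
after and $t4, $t4, $t7: $t4=(-6)&2=2
after add $t3, $t3, 4: $t3=116+4=120
after sub $t7, $t7, 1: $t7=2-1=1
cmp $t7, 1  (cmp 1,1)
bgt L0: not taken
after add $t6, $t6, 9: $t6=6+9=15
sw $t4, (100) → M[100]=2
halt.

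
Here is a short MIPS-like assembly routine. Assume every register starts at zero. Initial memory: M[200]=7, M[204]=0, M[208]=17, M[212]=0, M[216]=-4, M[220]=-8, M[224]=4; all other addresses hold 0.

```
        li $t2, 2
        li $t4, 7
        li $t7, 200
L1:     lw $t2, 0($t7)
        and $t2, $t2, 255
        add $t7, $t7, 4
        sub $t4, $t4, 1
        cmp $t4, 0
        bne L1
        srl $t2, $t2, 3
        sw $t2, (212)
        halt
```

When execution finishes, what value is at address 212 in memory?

li $t2, 2 → $t2=2
li $t4, 7 → $t4=7
li $t7, 200 → $t7=200
lw $t2, 0($t7) → $t2=M[200]=7
and $t2, $t2, 255 → $t2=7&255=7
add $t7, $t7, 4 → $t7=200+4=204
sub $t4, $t4, 1 → $t4=7-1=6
cmp $t4, 0  (cmp 6,0)
bne L1: taken
lw $t2, 0($t7) → $t2=M[204]=0
and $t2, $t2, 255 → $t2=0&255=0
add $t7, $t7, 4 → $t7=204+4=208
sub $t4, $t4, 1 → $t4=6-1=5
cmp $t4, 0  (cmp 5,0)
bne L1: taken
lw $t2, 0($t7) → $t2=M[208]=17
and $t2, $t2, 255 → $t2=17&255=17
add $t7, $t7, 4 → $t7=208+4=212
sub $t4, $t4, 1 → $t4=5-1=4
cmp $t4, 0  (cmp 4,0)
bne L1: taken
lw $t2, 0($t7) → $t2=M[212]=0
and $t2, $t2, 255 → $t2=0&255=0
add $t7, $t7, 4 → $t7=212+4=216
sub $t4, $t4, 1 → $t4=4-1=3
cmp $t4, 0  (cmp 3,0)
bne L1: taken
lw $t2, 0($t7) → $t2=M[216]=-4
and $t2, $t2, 255 → $t2=(-4)&255=252
add $t7, $t7, 4 → $t7=216+4=220
sub $t4, $t4, 1 → $t4=3-1=2
cmp $t4, 0  (cmp 2,0)
bne L1: taken
lw $t2, 0($t7) → $t2=M[220]=-8
and $t2, $t2, 255 → $t2=(-8)&255=248
add $t7, $t7, 4 → $t7=220+4=224
sub $t4, $t4, 1 → $t4=2-1=1
cmp $t4, 0  (cmp 1,0)
bne L1: taken
lw $t2, 0($t7) → $t2=M[224]=4
and $t2, $t2, 255 → $t2=4&255=4
add $t7, $t7, 4 → $t7=224+4=228
sub $t4, $t4, 1 → $t4=1-1=0
cmp $t4, 0  (cmp 0,0)
bne L1: not taken
srl $t2, $t2, 3 → $t2=4>>3=0
sw $t2, (212) → M[212]=0
halt.

0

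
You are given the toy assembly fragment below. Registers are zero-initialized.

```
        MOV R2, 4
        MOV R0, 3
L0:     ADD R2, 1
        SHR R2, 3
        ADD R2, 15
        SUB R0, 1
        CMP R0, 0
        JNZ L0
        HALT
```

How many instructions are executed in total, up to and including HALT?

R2=4
R0=3
R2=4+1=5
R2=5>>3=0
R2=0+15=15
R0=3-1=2
CMP R0, 0  (cmp 2,0)
JNZ L0: taken
R2=15+1=16
R2=16>>3=2
R2=2+15=17
R0=2-1=1
CMP R0, 0  (cmp 1,0)
JNZ L0: taken
R2=17+1=18
R2=18>>3=2
R2=2+15=17
R0=1-1=0
CMP R0, 0  (cmp 0,0)
JNZ L0: not taken
halt.
Total executed instructions: 21.

21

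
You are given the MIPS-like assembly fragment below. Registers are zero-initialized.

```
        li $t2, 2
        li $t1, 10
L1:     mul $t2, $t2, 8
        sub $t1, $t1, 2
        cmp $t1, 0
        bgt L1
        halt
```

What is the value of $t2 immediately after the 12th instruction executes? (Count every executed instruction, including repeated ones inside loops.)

li $t2, 2 → $t2=2
li $t1, 10 → $t1=10
mul $t2, $t2, 8 → $t2=2*8=16
sub $t1, $t1, 2 → $t1=10-2=8
cmp $t1, 0  (cmp 8,0)
bgt L1: taken
mul $t2, $t2, 8 → $t2=16*8=128
sub $t1, $t1, 2 → $t1=8-2=6
cmp $t1, 0  (cmp 6,0)
bgt L1: taken
mul $t2, $t2, 8 → $t2=128*8=1024
sub $t1, $t1, 2 → $t1=6-2=4
After step 12: $t2 = 1024.

1024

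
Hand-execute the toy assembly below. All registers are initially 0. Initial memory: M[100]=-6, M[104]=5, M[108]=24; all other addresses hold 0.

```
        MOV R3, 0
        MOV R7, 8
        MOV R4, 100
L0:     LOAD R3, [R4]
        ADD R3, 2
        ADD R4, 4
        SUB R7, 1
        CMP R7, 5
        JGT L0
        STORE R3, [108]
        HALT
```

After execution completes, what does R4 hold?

112

after MOV R3, 0: R3=0
after MOV R7, 8: R7=8
after MOV R4, 100: R4=100
after LOAD R3, [R4]: R3=M[100]=-6
after ADD R3, 2: R3=(-6)+2=-4
after ADD R4, 4: R4=100+4=104
after SUB R7, 1: R7=8-1=7
CMP R7, 5  (cmp 7,5)
JGT L0: taken
after LOAD R3, [R4]: R3=M[104]=5
after ADD R3, 2: R3=5+2=7
after ADD R4, 4: R4=104+4=108
after SUB R7, 1: R7=7-1=6
CMP R7, 5  (cmp 6,5)
JGT L0: taken
after LOAD R3, [R4]: R3=M[108]=24
after ADD R3, 2: R3=24+2=26
after ADD R4, 4: R4=108+4=112
after SUB R7, 1: R7=6-1=5
CMP R7, 5  (cmp 5,5)
JGT L0: not taken
STORE R3, [108] → M[108]=26
halt.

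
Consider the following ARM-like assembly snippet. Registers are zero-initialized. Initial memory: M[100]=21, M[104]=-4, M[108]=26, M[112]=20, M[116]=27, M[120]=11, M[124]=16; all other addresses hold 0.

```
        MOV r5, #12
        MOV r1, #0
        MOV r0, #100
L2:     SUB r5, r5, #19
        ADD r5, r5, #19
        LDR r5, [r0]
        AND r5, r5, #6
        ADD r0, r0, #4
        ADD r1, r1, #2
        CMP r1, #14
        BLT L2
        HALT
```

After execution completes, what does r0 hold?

after MOV r5, #12: r5=12
after MOV r1, #0: r1=0
after MOV r0, #100: r0=100
after SUB r5, r5, #19: r5=12-19=-7
after ADD r5, r5, #19: r5=(-7)+19=12
after LDR r5, [r0]: r5=M[100]=21
after AND r5, r5, #6: r5=21&6=4
after ADD r0, r0, #4: r0=100+4=104
after ADD r1, r1, #2: r1=0+2=2
CMP r1, #14  (cmp 2,14)
BLT L2: taken
after SUB r5, r5, #19: r5=4-19=-15
after ADD r5, r5, #19: r5=(-15)+19=4
after LDR r5, [r0]: r5=M[104]=-4
after AND r5, r5, #6: r5=(-4)&6=4
after ADD r0, r0, #4: r0=104+4=108
after ADD r1, r1, #2: r1=2+2=4
CMP r1, #14  (cmp 4,14)
BLT L2: taken
after SUB r5, r5, #19: r5=4-19=-15
after ADD r5, r5, #19: r5=(-15)+19=4
after LDR r5, [r0]: r5=M[108]=26
after AND r5, r5, #6: r5=26&6=2
after ADD r0, r0, #4: r0=108+4=112
after ADD r1, r1, #2: r1=4+2=6
CMP r1, #14  (cmp 6,14)
BLT L2: taken
after SUB r5, r5, #19: r5=2-19=-17
after ADD r5, r5, #19: r5=(-17)+19=2
after LDR r5, [r0]: r5=M[112]=20
after AND r5, r5, #6: r5=20&6=4
after ADD r0, r0, #4: r0=112+4=116
after ADD r1, r1, #2: r1=6+2=8
CMP r1, #14  (cmp 8,14)
BLT L2: taken
after SUB r5, r5, #19: r5=4-19=-15
after ADD r5, r5, #19: r5=(-15)+19=4
after LDR r5, [r0]: r5=M[116]=27
after AND r5, r5, #6: r5=27&6=2
after ADD r0, r0, #4: r0=116+4=120
after ADD r1, r1, #2: r1=8+2=10
CMP r1, #14  (cmp 10,14)
BLT L2: taken
after SUB r5, r5, #19: r5=2-19=-17
after ADD r5, r5, #19: r5=(-17)+19=2
after LDR r5, [r0]: r5=M[120]=11
after AND r5, r5, #6: r5=11&6=2
after ADD r0, r0, #4: r0=120+4=124
after ADD r1, r1, #2: r1=10+2=12
CMP r1, #14  (cmp 12,14)
BLT L2: taken
after SUB r5, r5, #19: r5=2-19=-17
after ADD r5, r5, #19: r5=(-17)+19=2
after LDR r5, [r0]: r5=M[124]=16
after AND r5, r5, #6: r5=16&6=0
after ADD r0, r0, #4: r0=124+4=128
after ADD r1, r1, #2: r1=12+2=14
CMP r1, #14  (cmp 14,14)
BLT L2: not taken
halt.

128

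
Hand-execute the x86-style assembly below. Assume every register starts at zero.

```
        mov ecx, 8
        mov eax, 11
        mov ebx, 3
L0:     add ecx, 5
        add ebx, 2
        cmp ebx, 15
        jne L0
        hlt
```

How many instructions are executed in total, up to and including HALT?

28

ecx=8
eax=11
ebx=3
ecx=8+5=13
ebx=3+2=5
cmp ebx, 15  (cmp 5,15)
jne L0: taken
ecx=13+5=18
ebx=5+2=7
cmp ebx, 15  (cmp 7,15)
jne L0: taken
ecx=18+5=23
ebx=7+2=9
cmp ebx, 15  (cmp 9,15)
jne L0: taken
ecx=23+5=28
ebx=9+2=11
cmp ebx, 15  (cmp 11,15)
jne L0: taken
ecx=28+5=33
ebx=11+2=13
cmp ebx, 15  (cmp 13,15)
jne L0: taken
ecx=33+5=38
ebx=13+2=15
cmp ebx, 15  (cmp 15,15)
jne L0: not taken
halt.
Total executed instructions: 28.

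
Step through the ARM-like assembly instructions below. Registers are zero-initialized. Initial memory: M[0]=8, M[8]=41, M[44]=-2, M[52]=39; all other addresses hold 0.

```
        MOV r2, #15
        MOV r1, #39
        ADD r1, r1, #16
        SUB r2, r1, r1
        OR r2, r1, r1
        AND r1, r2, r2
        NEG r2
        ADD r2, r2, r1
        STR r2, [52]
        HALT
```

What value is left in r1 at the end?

r2=15
r1=39
r1=39+16=55
r2=55-55=0
r2=55|55=55
r1=55&55=55
r2=-(55)=-55
r2=(-55)+55=0
STR r2, [52] → M[52]=0
halt.

55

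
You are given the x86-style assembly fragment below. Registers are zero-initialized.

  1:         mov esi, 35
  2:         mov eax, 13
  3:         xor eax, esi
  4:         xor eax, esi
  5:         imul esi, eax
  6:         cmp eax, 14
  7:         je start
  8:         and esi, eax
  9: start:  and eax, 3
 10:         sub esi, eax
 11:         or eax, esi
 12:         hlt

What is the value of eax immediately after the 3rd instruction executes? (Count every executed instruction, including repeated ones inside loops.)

after mov esi, 35: esi=35
after mov eax, 13: eax=13
after xor eax, esi: eax=13^35=46
After step 3: eax = 46.

46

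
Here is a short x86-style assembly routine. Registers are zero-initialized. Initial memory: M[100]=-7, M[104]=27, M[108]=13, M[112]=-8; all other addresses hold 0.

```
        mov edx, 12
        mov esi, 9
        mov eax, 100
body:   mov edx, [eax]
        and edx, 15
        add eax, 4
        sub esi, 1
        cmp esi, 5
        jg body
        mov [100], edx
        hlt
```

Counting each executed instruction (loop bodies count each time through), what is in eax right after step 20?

112

mov edx, 12 → edx=12
mov esi, 9 → esi=9
mov eax, 100 → eax=100
mov edx, [eax] → edx=M[100]=-7
and edx, 15 → edx=(-7)&15=9
add eax, 4 → eax=100+4=104
sub esi, 1 → esi=9-1=8
cmp esi, 5  (cmp 8,5)
jg body: taken
mov edx, [eax] → edx=M[104]=27
and edx, 15 → edx=27&15=11
add eax, 4 → eax=104+4=108
sub esi, 1 → esi=8-1=7
cmp esi, 5  (cmp 7,5)
jg body: taken
mov edx, [eax] → edx=M[108]=13
and edx, 15 → edx=13&15=13
add eax, 4 → eax=108+4=112
sub esi, 1 → esi=7-1=6
cmp esi, 5  (cmp 6,5)
After step 20: eax = 112.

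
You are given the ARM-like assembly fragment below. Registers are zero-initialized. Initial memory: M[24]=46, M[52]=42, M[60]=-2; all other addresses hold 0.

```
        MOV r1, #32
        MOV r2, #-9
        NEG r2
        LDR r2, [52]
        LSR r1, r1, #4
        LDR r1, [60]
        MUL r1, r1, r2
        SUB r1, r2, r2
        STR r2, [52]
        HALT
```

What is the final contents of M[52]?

r1=32
r2=-9
r2=-(-9)=9
r2=M[52]=42
r1=32>>4=2
r1=M[60]=-2
r1=(-2)*42=-84
r1=42-42=0
STR r2, [52] → M[52]=42
halt.

42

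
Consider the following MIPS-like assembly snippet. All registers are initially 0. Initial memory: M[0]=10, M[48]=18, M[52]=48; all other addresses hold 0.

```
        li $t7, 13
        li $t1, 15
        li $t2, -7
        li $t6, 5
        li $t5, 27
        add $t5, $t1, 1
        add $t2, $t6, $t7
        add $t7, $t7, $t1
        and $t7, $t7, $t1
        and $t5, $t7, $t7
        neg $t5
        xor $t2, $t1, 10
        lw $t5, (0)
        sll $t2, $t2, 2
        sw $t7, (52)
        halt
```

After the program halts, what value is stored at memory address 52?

12

$t7=13
$t1=15
$t2=-7
$t6=5
$t5=27
$t5=15+1=16
$t2=5+13=18
$t7=13+15=28
$t7=28&15=12
$t5=12&12=12
$t5=-(12)=-12
$t2=15^10=5
$t5=M[0]=10
$t2=5<<2=20
sw $t7, (52) → M[52]=12
halt.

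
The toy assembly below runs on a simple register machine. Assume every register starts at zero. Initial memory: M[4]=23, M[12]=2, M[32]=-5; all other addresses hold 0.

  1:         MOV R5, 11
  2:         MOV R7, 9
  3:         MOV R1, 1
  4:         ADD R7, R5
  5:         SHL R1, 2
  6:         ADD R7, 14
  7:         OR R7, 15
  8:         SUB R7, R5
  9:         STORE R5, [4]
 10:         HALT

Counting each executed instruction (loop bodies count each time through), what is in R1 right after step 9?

R5=11
R7=9
R1=1
R7=9+11=20
R1=1<<2=4
R7=20+14=34
R7=34|15=47
R7=47-11=36
STORE R5, [4] → M[4]=11
After step 9: R1 = 4.

4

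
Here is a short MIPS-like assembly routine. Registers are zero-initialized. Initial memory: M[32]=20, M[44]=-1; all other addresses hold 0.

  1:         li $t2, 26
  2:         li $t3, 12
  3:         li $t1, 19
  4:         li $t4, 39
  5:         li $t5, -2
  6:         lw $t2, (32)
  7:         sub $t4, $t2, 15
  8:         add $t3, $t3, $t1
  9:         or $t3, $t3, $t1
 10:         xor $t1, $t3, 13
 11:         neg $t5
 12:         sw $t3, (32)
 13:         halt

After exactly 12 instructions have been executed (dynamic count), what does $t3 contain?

31

after li $t2, 26: $t2=26
after li $t3, 12: $t3=12
after li $t1, 19: $t1=19
after li $t4, 39: $t4=39
after li $t5, -2: $t5=-2
after lw $t2, (32): $t2=M[32]=20
after sub $t4, $t2, 15: $t4=20-15=5
after add $t3, $t3, $t1: $t3=12+19=31
after or $t3, $t3, $t1: $t3=31|19=31
after xor $t1, $t3, 13: $t1=31^13=18
after neg $t5: $t5=-(-2)=2
sw $t3, (32) → M[32]=31
After step 12: $t3 = 31.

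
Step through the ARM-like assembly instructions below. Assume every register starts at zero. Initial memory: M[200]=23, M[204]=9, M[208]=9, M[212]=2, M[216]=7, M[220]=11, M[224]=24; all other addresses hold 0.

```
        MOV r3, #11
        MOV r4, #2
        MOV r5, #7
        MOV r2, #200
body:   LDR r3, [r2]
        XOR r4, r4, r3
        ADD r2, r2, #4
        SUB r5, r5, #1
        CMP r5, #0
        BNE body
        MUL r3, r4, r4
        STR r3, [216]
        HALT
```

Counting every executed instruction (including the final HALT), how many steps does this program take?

49

after MOV r3, #11: r3=11
after MOV r4, #2: r4=2
after MOV r5, #7: r5=7
after MOV r2, #200: r2=200
after LDR r3, [r2]: r3=M[200]=23
after XOR r4, r4, r3: r4=2^23=21
after ADD r2, r2, #4: r2=200+4=204
after SUB r5, r5, #1: r5=7-1=6
CMP r5, #0  (cmp 6,0)
BNE body: taken
after LDR r3, [r2]: r3=M[204]=9
after XOR r4, r4, r3: r4=21^9=28
after ADD r2, r2, #4: r2=204+4=208
after SUB r5, r5, #1: r5=6-1=5
CMP r5, #0  (cmp 5,0)
BNE body: taken
after LDR r3, [r2]: r3=M[208]=9
after XOR r4, r4, r3: r4=28^9=21
after ADD r2, r2, #4: r2=208+4=212
after SUB r5, r5, #1: r5=5-1=4
CMP r5, #0  (cmp 4,0)
BNE body: taken
after LDR r3, [r2]: r3=M[212]=2
after XOR r4, r4, r3: r4=21^2=23
after ADD r2, r2, #4: r2=212+4=216
after SUB r5, r5, #1: r5=4-1=3
CMP r5, #0  (cmp 3,0)
BNE body: taken
after LDR r3, [r2]: r3=M[216]=7
after XOR r4, r4, r3: r4=23^7=16
after ADD r2, r2, #4: r2=216+4=220
after SUB r5, r5, #1: r5=3-1=2
CMP r5, #0  (cmp 2,0)
BNE body: taken
after LDR r3, [r2]: r3=M[220]=11
after XOR r4, r4, r3: r4=16^11=27
after ADD r2, r2, #4: r2=220+4=224
after SUB r5, r5, #1: r5=2-1=1
CMP r5, #0  (cmp 1,0)
BNE body: taken
after LDR r3, [r2]: r3=M[224]=24
after XOR r4, r4, r3: r4=27^24=3
after ADD r2, r2, #4: r2=224+4=228
after SUB r5, r5, #1: r5=1-1=0
CMP r5, #0  (cmp 0,0)
BNE body: not taken
after MUL r3, r4, r4: r3=3*3=9
STR r3, [216] → M[216]=9
halt.
Total executed instructions: 49.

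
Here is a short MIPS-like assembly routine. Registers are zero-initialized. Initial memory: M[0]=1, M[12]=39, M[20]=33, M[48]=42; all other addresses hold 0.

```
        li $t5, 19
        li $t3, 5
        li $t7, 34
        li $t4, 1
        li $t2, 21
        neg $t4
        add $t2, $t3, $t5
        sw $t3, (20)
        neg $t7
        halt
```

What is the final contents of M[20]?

li $t5, 19 → $t5=19
li $t3, 5 → $t3=5
li $t7, 34 → $t7=34
li $t4, 1 → $t4=1
li $t2, 21 → $t2=21
neg $t4 → $t4=-(1)=-1
add $t2, $t3, $t5 → $t2=5+19=24
sw $t3, (20) → M[20]=5
neg $t7 → $t7=-(34)=-34
halt.

5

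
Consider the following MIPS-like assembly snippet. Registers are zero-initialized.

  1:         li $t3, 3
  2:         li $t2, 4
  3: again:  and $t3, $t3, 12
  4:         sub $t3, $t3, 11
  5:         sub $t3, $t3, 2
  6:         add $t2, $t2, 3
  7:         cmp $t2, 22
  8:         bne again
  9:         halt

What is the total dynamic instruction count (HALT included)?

39

$t3=3
$t2=4
$t3=3&12=0
$t3=0-11=-11
$t3=(-11)-2=-13
$t2=4+3=7
cmp $t2, 22  (cmp 7,22)
bne again: taken
$t3=(-13)&12=0
$t3=0-11=-11
$t3=(-11)-2=-13
$t2=7+3=10
cmp $t2, 22  (cmp 10,22)
bne again: taken
$t3=(-13)&12=0
$t3=0-11=-11
$t3=(-11)-2=-13
$t2=10+3=13
cmp $t2, 22  (cmp 13,22)
bne again: taken
$t3=(-13)&12=0
$t3=0-11=-11
$t3=(-11)-2=-13
$t2=13+3=16
cmp $t2, 22  (cmp 16,22)
bne again: taken
$t3=(-13)&12=0
$t3=0-11=-11
$t3=(-11)-2=-13
$t2=16+3=19
cmp $t2, 22  (cmp 19,22)
bne again: taken
$t3=(-13)&12=0
$t3=0-11=-11
$t3=(-11)-2=-13
$t2=19+3=22
cmp $t2, 22  (cmp 22,22)
bne again: not taken
halt.
Total executed instructions: 39.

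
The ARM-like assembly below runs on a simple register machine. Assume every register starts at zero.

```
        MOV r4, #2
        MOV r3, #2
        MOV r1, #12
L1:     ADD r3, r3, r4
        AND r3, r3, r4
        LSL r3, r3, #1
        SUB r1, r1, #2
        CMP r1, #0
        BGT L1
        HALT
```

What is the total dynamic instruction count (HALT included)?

40

r4=2
r3=2
r1=12
r3=2+2=4
r3=4&2=0
r3=0<<1=0
r1=12-2=10
CMP r1, #0  (cmp 10,0)
BGT L1: taken
r3=0+2=2
r3=2&2=2
r3=2<<1=4
r1=10-2=8
CMP r1, #0  (cmp 8,0)
BGT L1: taken
r3=4+2=6
r3=6&2=2
r3=2<<1=4
r1=8-2=6
CMP r1, #0  (cmp 6,0)
BGT L1: taken
r3=4+2=6
r3=6&2=2
r3=2<<1=4
r1=6-2=4
CMP r1, #0  (cmp 4,0)
BGT L1: taken
r3=4+2=6
r3=6&2=2
r3=2<<1=4
r1=4-2=2
CMP r1, #0  (cmp 2,0)
BGT L1: taken
r3=4+2=6
r3=6&2=2
r3=2<<1=4
r1=2-2=0
CMP r1, #0  (cmp 0,0)
BGT L1: not taken
halt.
Total executed instructions: 40.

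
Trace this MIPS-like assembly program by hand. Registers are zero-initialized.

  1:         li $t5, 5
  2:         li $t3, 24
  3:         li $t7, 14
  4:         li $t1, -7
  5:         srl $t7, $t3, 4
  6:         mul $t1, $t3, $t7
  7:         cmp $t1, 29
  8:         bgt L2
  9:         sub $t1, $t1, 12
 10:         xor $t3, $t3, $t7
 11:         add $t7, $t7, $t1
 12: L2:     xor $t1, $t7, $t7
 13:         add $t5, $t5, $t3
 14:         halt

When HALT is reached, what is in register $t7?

13

after li $t5, 5: $t5=5
after li $t3, 24: $t3=24
after li $t7, 14: $t7=14
after li $t1, -7: $t1=-7
after srl $t7, $t3, 4: $t7=24>>4=1
after mul $t1, $t3, $t7: $t1=24*1=24
cmp $t1, 29  (cmp 24,29)
bgt L2: not taken
after sub $t1, $t1, 12: $t1=24-12=12
after xor $t3, $t3, $t7: $t3=24^1=25
after add $t7, $t7, $t1: $t7=1+12=13
after xor $t1, $t7, $t7: $t1=13^13=0
after add $t5, $t5, $t3: $t5=5+25=30
halt.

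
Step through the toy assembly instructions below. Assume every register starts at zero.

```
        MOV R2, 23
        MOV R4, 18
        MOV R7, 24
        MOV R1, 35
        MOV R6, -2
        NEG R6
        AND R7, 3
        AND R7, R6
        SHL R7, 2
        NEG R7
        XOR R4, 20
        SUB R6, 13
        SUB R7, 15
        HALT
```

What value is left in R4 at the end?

6

R2=23
R4=18
R7=24
R1=35
R6=-2
R6=-(-2)=2
R7=24&3=0
R7=0&2=0
R7=0<<2=0
R7=-(0)=0
R4=18^20=6
R6=2-13=-11
R7=0-15=-15
halt.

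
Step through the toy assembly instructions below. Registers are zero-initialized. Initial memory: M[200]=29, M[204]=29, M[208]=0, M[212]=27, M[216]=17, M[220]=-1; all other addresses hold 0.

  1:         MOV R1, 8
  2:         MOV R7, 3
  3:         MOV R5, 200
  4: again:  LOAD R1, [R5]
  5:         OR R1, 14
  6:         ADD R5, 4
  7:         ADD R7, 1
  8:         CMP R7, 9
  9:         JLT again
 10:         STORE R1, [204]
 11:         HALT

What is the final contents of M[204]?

-1

R1=8
R7=3
R5=200
R1=M[200]=29
R1=29|14=31
R5=200+4=204
R7=3+1=4
CMP R7, 9  (cmp 4,9)
JLT again: taken
R1=M[204]=29
R1=29|14=31
R5=204+4=208
R7=4+1=5
CMP R7, 9  (cmp 5,9)
JLT again: taken
R1=M[208]=0
R1=0|14=14
R5=208+4=212
R7=5+1=6
CMP R7, 9  (cmp 6,9)
JLT again: taken
R1=M[212]=27
R1=27|14=31
R5=212+4=216
R7=6+1=7
CMP R7, 9  (cmp 7,9)
JLT again: taken
R1=M[216]=17
R1=17|14=31
R5=216+4=220
R7=7+1=8
CMP R7, 9  (cmp 8,9)
JLT again: taken
R1=M[220]=-1
R1=(-1)|14=-1
R5=220+4=224
R7=8+1=9
CMP R7, 9  (cmp 9,9)
JLT again: not taken
STORE R1, [204] → M[204]=-1
halt.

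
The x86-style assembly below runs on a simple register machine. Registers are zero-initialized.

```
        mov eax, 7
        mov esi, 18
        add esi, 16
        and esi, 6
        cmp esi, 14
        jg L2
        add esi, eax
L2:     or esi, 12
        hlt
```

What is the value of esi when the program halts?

13

after mov eax, 7: eax=7
after mov esi, 18: esi=18
after add esi, 16: esi=18+16=34
after and esi, 6: esi=34&6=2
cmp esi, 14  (cmp 2,14)
jg L2: not taken
after add esi, eax: esi=2+7=9
after or esi, 12: esi=9|12=13
halt.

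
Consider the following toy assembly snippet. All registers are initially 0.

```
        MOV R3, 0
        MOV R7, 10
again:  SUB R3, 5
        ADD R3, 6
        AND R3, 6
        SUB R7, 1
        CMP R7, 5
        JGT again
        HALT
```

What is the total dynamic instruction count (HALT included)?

R3=0
R7=10
R3=0-5=-5
R3=(-5)+6=1
R3=1&6=0
R7=10-1=9
CMP R7, 5  (cmp 9,5)
JGT again: taken
R3=0-5=-5
R3=(-5)+6=1
R3=1&6=0
R7=9-1=8
CMP R7, 5  (cmp 8,5)
JGT again: taken
R3=0-5=-5
R3=(-5)+6=1
R3=1&6=0
R7=8-1=7
CMP R7, 5  (cmp 7,5)
JGT again: taken
R3=0-5=-5
R3=(-5)+6=1
R3=1&6=0
R7=7-1=6
CMP R7, 5  (cmp 6,5)
JGT again: taken
R3=0-5=-5
R3=(-5)+6=1
R3=1&6=0
R7=6-1=5
CMP R7, 5  (cmp 5,5)
JGT again: not taken
halt.
Total executed instructions: 33.

33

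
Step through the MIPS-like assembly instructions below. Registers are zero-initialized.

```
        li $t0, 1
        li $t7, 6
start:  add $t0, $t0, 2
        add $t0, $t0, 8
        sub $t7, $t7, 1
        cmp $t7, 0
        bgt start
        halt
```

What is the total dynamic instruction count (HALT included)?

after li $t0, 1: $t0=1
after li $t7, 6: $t7=6
after add $t0, $t0, 2: $t0=1+2=3
after add $t0, $t0, 8: $t0=3+8=11
after sub $t7, $t7, 1: $t7=6-1=5
cmp $t7, 0  (cmp 5,0)
bgt start: taken
after add $t0, $t0, 2: $t0=11+2=13
after add $t0, $t0, 8: $t0=13+8=21
after sub $t7, $t7, 1: $t7=5-1=4
cmp $t7, 0  (cmp 4,0)
bgt start: taken
after add $t0, $t0, 2: $t0=21+2=23
after add $t0, $t0, 8: $t0=23+8=31
after sub $t7, $t7, 1: $t7=4-1=3
cmp $t7, 0  (cmp 3,0)
bgt start: taken
after add $t0, $t0, 2: $t0=31+2=33
after add $t0, $t0, 8: $t0=33+8=41
after sub $t7, $t7, 1: $t7=3-1=2
cmp $t7, 0  (cmp 2,0)
bgt start: taken
after add $t0, $t0, 2: $t0=41+2=43
after add $t0, $t0, 8: $t0=43+8=51
after sub $t7, $t7, 1: $t7=2-1=1
cmp $t7, 0  (cmp 1,0)
bgt start: taken
after add $t0, $t0, 2: $t0=51+2=53
after add $t0, $t0, 8: $t0=53+8=61
after sub $t7, $t7, 1: $t7=1-1=0
cmp $t7, 0  (cmp 0,0)
bgt start: not taken
halt.
Total executed instructions: 33.

33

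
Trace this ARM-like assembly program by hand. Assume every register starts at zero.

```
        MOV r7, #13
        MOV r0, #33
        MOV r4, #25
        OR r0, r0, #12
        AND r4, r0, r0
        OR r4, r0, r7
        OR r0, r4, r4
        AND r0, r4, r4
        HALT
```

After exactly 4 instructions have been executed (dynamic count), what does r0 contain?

MOV r7, #13 → r7=13
MOV r0, #33 → r0=33
MOV r4, #25 → r4=25
OR r0, r0, #12 → r0=33|12=45
After step 4: r0 = 45.

45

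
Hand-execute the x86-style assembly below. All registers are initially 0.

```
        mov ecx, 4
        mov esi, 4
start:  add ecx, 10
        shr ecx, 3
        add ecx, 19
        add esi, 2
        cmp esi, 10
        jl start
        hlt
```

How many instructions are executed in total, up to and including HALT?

ecx=4
esi=4
ecx=4+10=14
ecx=14>>3=1
ecx=1+19=20
esi=4+2=6
cmp esi, 10  (cmp 6,10)
jl start: taken
ecx=20+10=30
ecx=30>>3=3
ecx=3+19=22
esi=6+2=8
cmp esi, 10  (cmp 8,10)
jl start: taken
ecx=22+10=32
ecx=32>>3=4
ecx=4+19=23
esi=8+2=10
cmp esi, 10  (cmp 10,10)
jl start: not taken
halt.
Total executed instructions: 21.

21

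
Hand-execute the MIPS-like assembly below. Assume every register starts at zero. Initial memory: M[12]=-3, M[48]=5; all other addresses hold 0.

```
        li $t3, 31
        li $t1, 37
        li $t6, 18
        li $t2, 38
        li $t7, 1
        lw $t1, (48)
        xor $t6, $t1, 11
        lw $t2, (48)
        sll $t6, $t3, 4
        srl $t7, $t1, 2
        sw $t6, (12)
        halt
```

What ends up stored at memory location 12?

496

after li $t3, 31: $t3=31
after li $t1, 37: $t1=37
after li $t6, 18: $t6=18
after li $t2, 38: $t2=38
after li $t7, 1: $t7=1
after lw $t1, (48): $t1=M[48]=5
after xor $t6, $t1, 11: $t6=5^11=14
after lw $t2, (48): $t2=M[48]=5
after sll $t6, $t3, 4: $t6=31<<4=496
after srl $t7, $t1, 2: $t7=5>>2=1
sw $t6, (12) → M[12]=496
halt.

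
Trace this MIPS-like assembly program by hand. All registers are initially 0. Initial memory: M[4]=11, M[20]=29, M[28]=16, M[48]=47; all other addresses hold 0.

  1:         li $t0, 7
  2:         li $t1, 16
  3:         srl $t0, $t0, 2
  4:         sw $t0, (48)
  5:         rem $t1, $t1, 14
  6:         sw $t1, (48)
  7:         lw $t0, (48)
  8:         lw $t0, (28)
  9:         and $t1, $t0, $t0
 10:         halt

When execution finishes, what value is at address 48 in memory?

after li $t0, 7: $t0=7
after li $t1, 16: $t1=16
after srl $t0, $t0, 2: $t0=7>>2=1
sw $t0, (48) → M[48]=1
after rem $t1, $t1, 14: $t1=16%14=2
sw $t1, (48) → M[48]=2
after lw $t0, (48): $t0=M[48]=2
after lw $t0, (28): $t0=M[28]=16
after and $t1, $t0, $t0: $t1=16&16=16
halt.

2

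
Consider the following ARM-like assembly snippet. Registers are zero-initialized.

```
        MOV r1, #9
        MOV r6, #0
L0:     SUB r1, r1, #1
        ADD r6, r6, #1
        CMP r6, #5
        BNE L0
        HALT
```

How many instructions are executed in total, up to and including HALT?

MOV r1, #9 → r1=9
MOV r6, #0 → r6=0
SUB r1, r1, #1 → r1=9-1=8
ADD r6, r6, #1 → r6=0+1=1
CMP r6, #5  (cmp 1,5)
BNE L0: taken
SUB r1, r1, #1 → r1=8-1=7
ADD r6, r6, #1 → r6=1+1=2
CMP r6, #5  (cmp 2,5)
BNE L0: taken
SUB r1, r1, #1 → r1=7-1=6
ADD r6, r6, #1 → r6=2+1=3
CMP r6, #5  (cmp 3,5)
BNE L0: taken
SUB r1, r1, #1 → r1=6-1=5
ADD r6, r6, #1 → r6=3+1=4
CMP r6, #5  (cmp 4,5)
BNE L0: taken
SUB r1, r1, #1 → r1=5-1=4
ADD r6, r6, #1 → r6=4+1=5
CMP r6, #5  (cmp 5,5)
BNE L0: not taken
halt.
Total executed instructions: 23.

23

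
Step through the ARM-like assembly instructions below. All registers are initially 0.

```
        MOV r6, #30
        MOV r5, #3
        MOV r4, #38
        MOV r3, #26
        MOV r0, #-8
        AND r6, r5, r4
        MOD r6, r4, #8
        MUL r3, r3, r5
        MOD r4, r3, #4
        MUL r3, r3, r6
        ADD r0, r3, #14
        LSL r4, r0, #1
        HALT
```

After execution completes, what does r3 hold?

468

r6=30
r5=3
r4=38
r3=26
r0=-8
r6=3&38=2
r6=38%8=6
r3=26*3=78
r4=78%4=2
r3=78*6=468
r0=468+14=482
r4=482<<1=964
halt.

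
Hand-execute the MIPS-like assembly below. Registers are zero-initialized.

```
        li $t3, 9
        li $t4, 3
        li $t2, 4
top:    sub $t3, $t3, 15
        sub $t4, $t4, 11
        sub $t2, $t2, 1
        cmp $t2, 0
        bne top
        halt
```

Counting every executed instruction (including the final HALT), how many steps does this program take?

24

after li $t3, 9: $t3=9
after li $t4, 3: $t4=3
after li $t2, 4: $t2=4
after sub $t3, $t3, 15: $t3=9-15=-6
after sub $t4, $t4, 11: $t4=3-11=-8
after sub $t2, $t2, 1: $t2=4-1=3
cmp $t2, 0  (cmp 3,0)
bne top: taken
after sub $t3, $t3, 15: $t3=(-6)-15=-21
after sub $t4, $t4, 11: $t4=(-8)-11=-19
after sub $t2, $t2, 1: $t2=3-1=2
cmp $t2, 0  (cmp 2,0)
bne top: taken
after sub $t3, $t3, 15: $t3=(-21)-15=-36
after sub $t4, $t4, 11: $t4=(-19)-11=-30
after sub $t2, $t2, 1: $t2=2-1=1
cmp $t2, 0  (cmp 1,0)
bne top: taken
after sub $t3, $t3, 15: $t3=(-36)-15=-51
after sub $t4, $t4, 11: $t4=(-30)-11=-41
after sub $t2, $t2, 1: $t2=1-1=0
cmp $t2, 0  (cmp 0,0)
bne top: not taken
halt.
Total executed instructions: 24.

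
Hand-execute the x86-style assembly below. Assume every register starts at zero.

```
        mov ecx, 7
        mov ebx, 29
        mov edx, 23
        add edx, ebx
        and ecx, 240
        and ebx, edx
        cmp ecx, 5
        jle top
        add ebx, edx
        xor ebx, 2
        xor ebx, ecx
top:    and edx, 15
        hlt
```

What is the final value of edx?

4

mov ecx, 7 → ecx=7
mov ebx, 29 → ebx=29
mov edx, 23 → edx=23
add edx, ebx → edx=23+29=52
and ecx, 240 → ecx=7&240=0
and ebx, edx → ebx=29&52=20
cmp ecx, 5  (cmp 0,5)
jle top: taken
and edx, 15 → edx=52&15=4
halt.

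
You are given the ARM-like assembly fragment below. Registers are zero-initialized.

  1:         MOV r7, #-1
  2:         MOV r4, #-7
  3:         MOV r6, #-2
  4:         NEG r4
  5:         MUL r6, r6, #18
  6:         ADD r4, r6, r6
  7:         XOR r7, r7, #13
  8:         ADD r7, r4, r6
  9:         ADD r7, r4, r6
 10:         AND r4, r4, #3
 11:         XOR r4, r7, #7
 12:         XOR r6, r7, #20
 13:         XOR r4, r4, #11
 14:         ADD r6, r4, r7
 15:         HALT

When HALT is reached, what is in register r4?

-104

r7=-1
r4=-7
r6=-2
r4=-(-7)=7
r6=(-2)*18=-36
r4=(-36)+(-36)=-72
r7=(-1)^13=-14
r7=(-72)+(-36)=-108
r7=(-72)+(-36)=-108
r4=(-72)&3=0
r4=(-108)^7=-109
r6=(-108)^20=-128
r4=(-109)^11=-104
r6=(-104)+(-108)=-212
halt.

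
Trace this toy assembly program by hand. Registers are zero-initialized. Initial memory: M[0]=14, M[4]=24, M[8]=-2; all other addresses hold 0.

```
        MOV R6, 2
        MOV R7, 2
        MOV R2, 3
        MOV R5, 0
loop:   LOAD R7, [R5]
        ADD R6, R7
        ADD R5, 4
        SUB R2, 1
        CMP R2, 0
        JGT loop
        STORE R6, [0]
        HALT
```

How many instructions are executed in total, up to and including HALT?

24

after MOV R6, 2: R6=2
after MOV R7, 2: R7=2
after MOV R2, 3: R2=3
after MOV R5, 0: R5=0
after LOAD R7, [R5]: R7=M[0]=14
after ADD R6, R7: R6=2+14=16
after ADD R5, 4: R5=0+4=4
after SUB R2, 1: R2=3-1=2
CMP R2, 0  (cmp 2,0)
JGT loop: taken
after LOAD R7, [R5]: R7=M[4]=24
after ADD R6, R7: R6=16+24=40
after ADD R5, 4: R5=4+4=8
after SUB R2, 1: R2=2-1=1
CMP R2, 0  (cmp 1,0)
JGT loop: taken
after LOAD R7, [R5]: R7=M[8]=-2
after ADD R6, R7: R6=40+(-2)=38
after ADD R5, 4: R5=8+4=12
after SUB R2, 1: R2=1-1=0
CMP R2, 0  (cmp 0,0)
JGT loop: not taken
STORE R6, [0] → M[0]=38
halt.
Total executed instructions: 24.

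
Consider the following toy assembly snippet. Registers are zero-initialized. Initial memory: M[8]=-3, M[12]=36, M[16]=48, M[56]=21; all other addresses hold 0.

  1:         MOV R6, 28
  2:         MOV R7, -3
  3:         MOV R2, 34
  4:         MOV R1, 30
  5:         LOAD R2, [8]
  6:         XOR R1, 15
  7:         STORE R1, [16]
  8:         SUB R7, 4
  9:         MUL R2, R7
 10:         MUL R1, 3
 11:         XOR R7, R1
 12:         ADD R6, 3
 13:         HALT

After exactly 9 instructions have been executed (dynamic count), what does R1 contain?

17

after MOV R6, 28: R6=28
after MOV R7, -3: R7=-3
after MOV R2, 34: R2=34
after MOV R1, 30: R1=30
after LOAD R2, [8]: R2=M[8]=-3
after XOR R1, 15: R1=30^15=17
STORE R1, [16] → M[16]=17
after SUB R7, 4: R7=(-3)-4=-7
after MUL R2, R7: R2=(-3)*(-7)=21
After step 9: R1 = 17.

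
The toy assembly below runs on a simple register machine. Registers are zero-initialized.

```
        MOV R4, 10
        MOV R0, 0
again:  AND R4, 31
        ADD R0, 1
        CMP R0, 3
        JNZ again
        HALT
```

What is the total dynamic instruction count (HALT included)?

15

MOV R4, 10 → R4=10
MOV R0, 0 → R0=0
AND R4, 31 → R4=10&31=10
ADD R0, 1 → R0=0+1=1
CMP R0, 3  (cmp 1,3)
JNZ again: taken
AND R4, 31 → R4=10&31=10
ADD R0, 1 → R0=1+1=2
CMP R0, 3  (cmp 2,3)
JNZ again: taken
AND R4, 31 → R4=10&31=10
ADD R0, 1 → R0=2+1=3
CMP R0, 3  (cmp 3,3)
JNZ again: not taken
halt.
Total executed instructions: 15.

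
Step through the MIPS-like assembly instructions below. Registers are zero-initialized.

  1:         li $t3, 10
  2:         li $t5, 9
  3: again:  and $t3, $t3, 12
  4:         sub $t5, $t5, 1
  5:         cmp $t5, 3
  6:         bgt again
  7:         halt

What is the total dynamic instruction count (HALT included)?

li $t3, 10 → $t3=10
li $t5, 9 → $t5=9
and $t3, $t3, 12 → $t3=10&12=8
sub $t5, $t5, 1 → $t5=9-1=8
cmp $t5, 3  (cmp 8,3)
bgt again: taken
and $t3, $t3, 12 → $t3=8&12=8
sub $t5, $t5, 1 → $t5=8-1=7
cmp $t5, 3  (cmp 7,3)
bgt again: taken
and $t3, $t3, 12 → $t3=8&12=8
sub $t5, $t5, 1 → $t5=7-1=6
cmp $t5, 3  (cmp 6,3)
bgt again: taken
and $t3, $t3, 12 → $t3=8&12=8
sub $t5, $t5, 1 → $t5=6-1=5
cmp $t5, 3  (cmp 5,3)
bgt again: taken
and $t3, $t3, 12 → $t3=8&12=8
sub $t5, $t5, 1 → $t5=5-1=4
cmp $t5, 3  (cmp 4,3)
bgt again: taken
and $t3, $t3, 12 → $t3=8&12=8
sub $t5, $t5, 1 → $t5=4-1=3
cmp $t5, 3  (cmp 3,3)
bgt again: not taken
halt.
Total executed instructions: 27.

27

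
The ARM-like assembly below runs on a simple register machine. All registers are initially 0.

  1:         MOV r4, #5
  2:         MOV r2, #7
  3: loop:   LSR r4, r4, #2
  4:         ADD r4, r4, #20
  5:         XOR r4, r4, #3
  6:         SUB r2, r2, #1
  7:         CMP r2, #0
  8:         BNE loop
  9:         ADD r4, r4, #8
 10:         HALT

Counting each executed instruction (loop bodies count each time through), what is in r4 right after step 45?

33

MOV r4, #5 → r4=5
MOV r2, #7 → r2=7
LSR r4, r4, #2 → r4=5>>2=1
ADD r4, r4, #20 → r4=1+20=21
XOR r4, r4, #3 → r4=21^3=22
SUB r2, r2, #1 → r2=7-1=6
CMP r2, #0  (cmp 6,0)
BNE loop: taken
LSR r4, r4, #2 → r4=22>>2=5
ADD r4, r4, #20 → r4=5+20=25
XOR r4, r4, #3 → r4=25^3=26
SUB r2, r2, #1 → r2=6-1=5
CMP r2, #0  (cmp 5,0)
BNE loop: taken
LSR r4, r4, #2 → r4=26>>2=6
ADD r4, r4, #20 → r4=6+20=26
XOR r4, r4, #3 → r4=26^3=25
SUB r2, r2, #1 → r2=5-1=4
CMP r2, #0  (cmp 4,0)
BNE loop: taken
LSR r4, r4, #2 → r4=25>>2=6
ADD r4, r4, #20 → r4=6+20=26
XOR r4, r4, #3 → r4=26^3=25
SUB r2, r2, #1 → r2=4-1=3
CMP r2, #0  (cmp 3,0)
BNE loop: taken
LSR r4, r4, #2 → r4=25>>2=6
ADD r4, r4, #20 → r4=6+20=26
XOR r4, r4, #3 → r4=26^3=25
SUB r2, r2, #1 → r2=3-1=2
CMP r2, #0  (cmp 2,0)
BNE loop: taken
LSR r4, r4, #2 → r4=25>>2=6
ADD r4, r4, #20 → r4=6+20=26
XOR r4, r4, #3 → r4=26^3=25
SUB r2, r2, #1 → r2=2-1=1
CMP r2, #0  (cmp 1,0)
BNE loop: taken
LSR r4, r4, #2 → r4=25>>2=6
ADD r4, r4, #20 → r4=6+20=26
XOR r4, r4, #3 → r4=26^3=25
SUB r2, r2, #1 → r2=1-1=0
CMP r2, #0  (cmp 0,0)
BNE loop: not taken
ADD r4, r4, #8 → r4=25+8=33
After step 45: r4 = 33.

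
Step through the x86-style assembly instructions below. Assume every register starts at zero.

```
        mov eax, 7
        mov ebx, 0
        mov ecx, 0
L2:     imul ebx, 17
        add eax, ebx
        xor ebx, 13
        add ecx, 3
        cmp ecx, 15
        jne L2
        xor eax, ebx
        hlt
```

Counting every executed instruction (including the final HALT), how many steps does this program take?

35

after mov eax, 7: eax=7
after mov ebx, 0: ebx=0
after mov ecx, 0: ecx=0
after imul ebx, 17: ebx=0*17=0
after add eax, ebx: eax=7+0=7
after xor ebx, 13: ebx=0^13=13
after add ecx, 3: ecx=0+3=3
cmp ecx, 15  (cmp 3,15)
jne L2: taken
after imul ebx, 17: ebx=13*17=221
after add eax, ebx: eax=7+221=228
after xor ebx, 13: ebx=221^13=208
after add ecx, 3: ecx=3+3=6
cmp ecx, 15  (cmp 6,15)
jne L2: taken
after imul ebx, 17: ebx=208*17=3536
after add eax, ebx: eax=228+3536=3764
after xor ebx, 13: ebx=3536^13=3549
after add ecx, 3: ecx=6+3=9
cmp ecx, 15  (cmp 9,15)
jne L2: taken
after imul ebx, 17: ebx=3549*17=60333
after add eax, ebx: eax=3764+60333=64097
after xor ebx, 13: ebx=60333^13=60320
after add ecx, 3: ecx=9+3=12
cmp ecx, 15  (cmp 12,15)
jne L2: taken
after imul ebx, 17: ebx=60320*17=1025440
after add eax, ebx: eax=64097+1025440=1089537
after xor ebx, 13: ebx=1025440^13=1025453
after add ecx, 3: ecx=12+3=15
cmp ecx, 15  (cmp 15,15)
jne L2: not taken
after xor eax, ebx: eax=1089537^1025453=2033068
halt.
Total executed instructions: 35.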